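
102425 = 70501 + 31924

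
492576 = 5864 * 84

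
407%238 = 169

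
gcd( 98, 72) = 2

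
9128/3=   9128/3= 3042.67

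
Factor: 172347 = 3^1*7^1 * 29^1*283^1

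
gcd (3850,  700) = 350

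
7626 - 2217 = 5409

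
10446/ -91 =-115 + 19/91 = - 114.79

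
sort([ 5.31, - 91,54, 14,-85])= [ - 91, - 85, 5.31,14, 54 ]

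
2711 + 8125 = 10836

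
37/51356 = 1/1388 = 0.00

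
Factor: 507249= 3^3*18787^1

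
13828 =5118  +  8710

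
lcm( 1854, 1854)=1854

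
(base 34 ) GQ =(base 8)1072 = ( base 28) KA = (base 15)280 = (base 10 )570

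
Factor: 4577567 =107^1*179^1*239^1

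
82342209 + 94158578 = 176500787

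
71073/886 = 71073/886 = 80.22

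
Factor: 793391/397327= 7^( - 1)*31^ ( - 1)*37^1 * 41^1*523^1 * 1831^ (-1)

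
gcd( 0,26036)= 26036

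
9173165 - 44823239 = - 35650074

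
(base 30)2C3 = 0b100001110011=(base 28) 2l7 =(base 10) 2163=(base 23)421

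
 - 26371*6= -158226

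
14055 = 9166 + 4889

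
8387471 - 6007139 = 2380332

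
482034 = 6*80339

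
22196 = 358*62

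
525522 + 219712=745234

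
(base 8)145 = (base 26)3N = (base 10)101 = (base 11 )92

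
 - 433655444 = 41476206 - 475131650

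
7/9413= 7/9413  =  0.00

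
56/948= 14/237 = 0.06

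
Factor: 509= 509^1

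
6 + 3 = 9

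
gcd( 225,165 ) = 15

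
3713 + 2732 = 6445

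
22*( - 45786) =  - 1007292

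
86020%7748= 792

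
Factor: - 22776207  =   - 3^1 * 101^1 *75169^1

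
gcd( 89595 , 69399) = 99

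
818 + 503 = 1321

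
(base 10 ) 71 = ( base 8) 107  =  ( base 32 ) 27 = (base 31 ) 29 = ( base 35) 21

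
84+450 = 534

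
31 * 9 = 279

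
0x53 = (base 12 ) 6B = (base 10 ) 83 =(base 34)2f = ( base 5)313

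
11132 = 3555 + 7577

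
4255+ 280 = 4535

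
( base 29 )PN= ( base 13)457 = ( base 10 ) 748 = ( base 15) 34D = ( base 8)1354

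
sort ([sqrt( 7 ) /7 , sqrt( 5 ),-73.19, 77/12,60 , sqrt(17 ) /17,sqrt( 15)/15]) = [ - 73.19,sqrt(17 )/17, sqrt(15)/15 , sqrt( 7 )/7,sqrt( 5),77/12,60]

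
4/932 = 1/233 = 0.00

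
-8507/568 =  - 15 + 13/568=- 14.98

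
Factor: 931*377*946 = 332033702 =2^1*7^2*11^1*13^1* 19^1*29^1*43^1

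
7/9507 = 7/9507 = 0.00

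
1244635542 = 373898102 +870737440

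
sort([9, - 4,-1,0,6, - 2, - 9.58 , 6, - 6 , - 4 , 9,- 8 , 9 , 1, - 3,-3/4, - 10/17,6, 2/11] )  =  [ - 9.58, - 8, - 6, - 4, -4 ,  -  3, - 2, - 1 , - 3/4, - 10/17,0,2/11, 1,6,6, 6 , 9, 9,9]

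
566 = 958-392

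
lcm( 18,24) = 72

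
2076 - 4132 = -2056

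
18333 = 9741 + 8592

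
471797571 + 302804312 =774601883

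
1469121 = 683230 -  - 785891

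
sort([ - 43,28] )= [  -  43, 28 ] 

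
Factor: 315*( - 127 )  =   - 40005 = - 3^2*5^1*7^1*127^1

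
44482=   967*46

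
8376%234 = 186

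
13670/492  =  27 + 193/246  =  27.78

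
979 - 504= 475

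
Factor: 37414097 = 7^3*19^1*5741^1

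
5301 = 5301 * 1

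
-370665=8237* ( - 45)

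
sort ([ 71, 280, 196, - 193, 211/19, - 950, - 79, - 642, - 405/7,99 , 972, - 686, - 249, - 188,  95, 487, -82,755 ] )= [ - 950,-686 , - 642, - 249, - 193, - 188 , - 82, - 79, - 405/7, 211/19, 71, 95, 99,196,280, 487,755, 972]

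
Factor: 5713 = 29^1*197^1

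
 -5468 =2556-8024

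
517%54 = 31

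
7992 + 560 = 8552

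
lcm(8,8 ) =8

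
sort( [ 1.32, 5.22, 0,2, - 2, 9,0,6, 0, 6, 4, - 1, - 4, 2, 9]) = [ - 4, - 2, - 1 , 0,0, 0 , 1.32,  2,  2, 4, 5.22 , 6, 6, 9, 9 ] 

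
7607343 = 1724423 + 5882920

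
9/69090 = 3/23030= 0.00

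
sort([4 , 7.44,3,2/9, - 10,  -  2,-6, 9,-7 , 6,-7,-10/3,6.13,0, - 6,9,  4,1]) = [- 10, - 7 , - 7,-6,-6 ,-10/3 , - 2,0,  2/9,1,3,4,4,6,  6.13, 7.44,  9,  9 ] 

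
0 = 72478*0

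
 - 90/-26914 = 45/13457 = 0.00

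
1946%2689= 1946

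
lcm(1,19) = 19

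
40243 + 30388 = 70631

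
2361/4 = 590 + 1/4 = 590.25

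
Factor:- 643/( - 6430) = 2^( - 1 )*5^( - 1) = 1/10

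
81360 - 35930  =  45430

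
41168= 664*62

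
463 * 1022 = 473186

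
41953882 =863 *48614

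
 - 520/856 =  - 65/107  =  - 0.61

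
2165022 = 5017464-2852442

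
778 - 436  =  342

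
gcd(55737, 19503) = 99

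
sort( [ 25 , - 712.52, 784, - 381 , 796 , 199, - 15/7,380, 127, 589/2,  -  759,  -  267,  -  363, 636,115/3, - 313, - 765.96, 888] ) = [ - 765.96,-759, - 712.52, - 381,-363, - 313, - 267, - 15/7, 25,  115/3,127,  199,  589/2,380, 636,784, 796,888] 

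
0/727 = 0 = 0.00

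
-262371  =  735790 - 998161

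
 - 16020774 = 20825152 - 36845926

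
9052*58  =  525016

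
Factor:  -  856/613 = - 2^3*107^1*613^(-1) 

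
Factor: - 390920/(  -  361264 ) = 145/134 = 2^(  -  1 )*5^1 * 29^1*67^(  -  1)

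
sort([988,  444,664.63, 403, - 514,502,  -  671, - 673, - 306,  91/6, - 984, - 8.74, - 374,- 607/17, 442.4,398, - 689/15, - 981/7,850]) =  [ - 984, - 673 , - 671,-514, - 374, - 306, - 981/7 , - 689/15, - 607/17, - 8.74 , 91/6,398,403, 442.4,444, 502, 664.63,850,988] 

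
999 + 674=1673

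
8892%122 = 108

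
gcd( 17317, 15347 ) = 1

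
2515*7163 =18014945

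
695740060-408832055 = 286908005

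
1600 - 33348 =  - 31748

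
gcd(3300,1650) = 1650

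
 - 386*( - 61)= 23546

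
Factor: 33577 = 33577^1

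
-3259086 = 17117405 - 20376491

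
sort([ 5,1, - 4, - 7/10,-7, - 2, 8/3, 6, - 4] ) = [ - 7, - 4, - 4, - 2, - 7/10, 1,  8/3, 5, 6]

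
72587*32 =2322784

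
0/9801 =0=0.00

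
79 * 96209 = 7600511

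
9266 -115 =9151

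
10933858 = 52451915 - 41518057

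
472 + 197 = 669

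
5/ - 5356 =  - 5/5356 =-  0.00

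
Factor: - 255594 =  - 2^1 * 3^1 * 41^1*1039^1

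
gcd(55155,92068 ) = 1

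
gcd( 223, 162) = 1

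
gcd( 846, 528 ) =6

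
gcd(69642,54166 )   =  7738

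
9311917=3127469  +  6184448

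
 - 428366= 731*( - 586)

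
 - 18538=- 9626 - 8912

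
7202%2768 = 1666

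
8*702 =5616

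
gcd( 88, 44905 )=1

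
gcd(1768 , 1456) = 104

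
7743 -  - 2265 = 10008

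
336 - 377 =-41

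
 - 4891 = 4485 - 9376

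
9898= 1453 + 8445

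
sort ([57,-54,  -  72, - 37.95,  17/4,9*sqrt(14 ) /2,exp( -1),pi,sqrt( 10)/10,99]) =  [ - 72,-54,-37.95,sqrt ( 10) /10,exp( - 1),pi,17/4,9*sqrt (14) /2, 57,99]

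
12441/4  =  12441/4  =  3110.25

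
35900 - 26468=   9432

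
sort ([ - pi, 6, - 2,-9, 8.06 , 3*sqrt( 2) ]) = [ - 9,  -  pi, - 2, 3*sqrt(2), 6,8.06 ]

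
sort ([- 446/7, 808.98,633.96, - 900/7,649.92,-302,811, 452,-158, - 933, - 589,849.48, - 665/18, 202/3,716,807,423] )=[ - 933,-589, - 302,  -  158, - 900/7,- 446/7, - 665/18,202/3,423, 452, 633.96,649.92,716, 807, 808.98 , 811, 849.48 ]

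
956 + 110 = 1066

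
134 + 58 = 192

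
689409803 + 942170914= 1631580717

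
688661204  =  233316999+455344205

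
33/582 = 11/194 = 0.06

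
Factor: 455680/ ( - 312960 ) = - 712/489 = -  2^3*3^( - 1)*89^1*163^( - 1)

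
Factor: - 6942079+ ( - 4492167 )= - 11434246 = -  2^1*83^1*68881^1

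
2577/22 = 117 + 3/22 = 117.14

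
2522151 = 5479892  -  2957741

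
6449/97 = 6449/97 = 66.48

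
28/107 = 28/107 = 0.26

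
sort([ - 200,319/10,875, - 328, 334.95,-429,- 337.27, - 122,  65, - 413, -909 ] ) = [ - 909 , -429,-413, - 337.27,  -  328, - 200, - 122,319/10,  65,334.95, 875 ] 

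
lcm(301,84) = 3612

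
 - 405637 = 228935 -634572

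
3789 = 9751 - 5962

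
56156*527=29594212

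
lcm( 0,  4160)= 0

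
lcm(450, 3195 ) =31950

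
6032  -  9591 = - 3559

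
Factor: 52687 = 19^1 *47^1 * 59^1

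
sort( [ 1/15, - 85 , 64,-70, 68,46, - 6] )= [-85, - 70,-6, 1/15, 46,  64, 68 ]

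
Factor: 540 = 2^2*3^3*5^1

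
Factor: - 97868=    - 2^2*43^1*569^1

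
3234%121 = 88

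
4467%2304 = 2163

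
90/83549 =90/83549=0.00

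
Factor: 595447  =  23^1 * 25889^1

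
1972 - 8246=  - 6274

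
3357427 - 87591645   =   - 84234218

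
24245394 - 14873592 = 9371802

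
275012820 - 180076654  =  94936166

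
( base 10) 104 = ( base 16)68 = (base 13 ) 80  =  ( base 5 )404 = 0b1101000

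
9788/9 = 9788/9  =  1087.56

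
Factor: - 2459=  - 2459^1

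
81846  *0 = 0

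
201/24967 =201/24967  =  0.01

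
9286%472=318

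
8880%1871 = 1396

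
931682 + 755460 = 1687142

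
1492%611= 270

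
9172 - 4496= 4676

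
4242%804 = 222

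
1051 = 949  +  102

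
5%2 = 1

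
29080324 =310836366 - 281756042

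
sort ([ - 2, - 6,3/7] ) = [ - 6,  -  2,  3/7 ]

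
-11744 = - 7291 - 4453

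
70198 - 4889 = 65309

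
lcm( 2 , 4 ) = 4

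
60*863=51780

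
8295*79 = 655305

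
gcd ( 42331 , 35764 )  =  1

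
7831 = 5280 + 2551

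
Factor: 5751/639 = 3^2 = 9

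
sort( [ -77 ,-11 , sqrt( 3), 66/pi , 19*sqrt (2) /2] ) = [ - 77,-11,sqrt( 3),19*sqrt (2) /2,66/pi] 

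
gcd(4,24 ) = 4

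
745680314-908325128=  -162644814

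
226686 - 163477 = 63209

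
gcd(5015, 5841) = 59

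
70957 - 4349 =66608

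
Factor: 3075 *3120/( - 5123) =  - 9594000/5123 = - 2^4 *3^2*5^3*13^1*41^1*47^( - 1)*109^( - 1)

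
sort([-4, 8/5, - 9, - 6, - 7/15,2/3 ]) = [ - 9 , - 6, - 4, - 7/15, 2/3,8/5 ]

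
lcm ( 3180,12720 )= 12720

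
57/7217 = 57/7217 = 0.01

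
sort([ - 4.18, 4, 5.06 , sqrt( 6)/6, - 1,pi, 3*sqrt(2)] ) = [ - 4.18, - 1, sqrt(6)/6,pi, 4  ,  3 * sqrt(2),5.06]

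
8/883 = 8/883 = 0.01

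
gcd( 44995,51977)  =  1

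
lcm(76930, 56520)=2769480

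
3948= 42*94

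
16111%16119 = 16111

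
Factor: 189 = 3^3*7^1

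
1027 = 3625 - 2598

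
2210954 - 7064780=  - 4853826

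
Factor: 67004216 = 2^3*8375527^1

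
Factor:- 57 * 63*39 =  - 140049  =  - 3^4*7^1*13^1*19^1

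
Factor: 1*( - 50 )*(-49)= 2450=2^1*5^2*7^2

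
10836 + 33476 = 44312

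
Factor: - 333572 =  - 2^2 * 89^1*937^1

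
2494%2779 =2494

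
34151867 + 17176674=51328541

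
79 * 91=7189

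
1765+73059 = 74824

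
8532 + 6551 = 15083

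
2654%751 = 401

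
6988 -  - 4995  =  11983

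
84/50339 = 84/50339 = 0.00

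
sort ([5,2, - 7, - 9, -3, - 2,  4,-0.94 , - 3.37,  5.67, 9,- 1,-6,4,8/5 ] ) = [- 9,- 7,  -  6, - 3.37,- 3,- 2,-1,-0.94, 8/5, 2,4,4,5, 5.67,9 ]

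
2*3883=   7766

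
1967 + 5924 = 7891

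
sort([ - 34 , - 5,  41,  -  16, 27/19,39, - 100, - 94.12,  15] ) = [ - 100,-94.12 ,-34, - 16, - 5,27/19,15,39, 41 ] 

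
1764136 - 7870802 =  - 6106666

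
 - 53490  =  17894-71384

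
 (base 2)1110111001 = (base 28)161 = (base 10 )953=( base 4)32321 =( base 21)238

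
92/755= 92/755= 0.12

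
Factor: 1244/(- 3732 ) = - 3^(  -  1)  =  - 1/3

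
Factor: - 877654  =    -  2^1*438827^1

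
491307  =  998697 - 507390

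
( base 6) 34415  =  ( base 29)5O6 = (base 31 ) 539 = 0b1001100101011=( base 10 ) 4907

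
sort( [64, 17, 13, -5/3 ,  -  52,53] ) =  [ - 52, - 5/3 , 13, 17,53 , 64 ]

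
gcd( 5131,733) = 733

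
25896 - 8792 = 17104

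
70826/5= 70826/5 = 14165.20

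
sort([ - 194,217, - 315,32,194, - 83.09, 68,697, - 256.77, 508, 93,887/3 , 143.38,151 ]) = [ - 315 , - 256.77 , - 194,-83.09,32,68 , 93,143.38,151,  194,217,887/3,508, 697]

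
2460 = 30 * 82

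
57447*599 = 34410753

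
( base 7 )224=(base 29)40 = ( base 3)11022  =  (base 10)116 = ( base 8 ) 164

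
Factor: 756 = 2^2*3^3*7^1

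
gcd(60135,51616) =1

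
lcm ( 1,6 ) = 6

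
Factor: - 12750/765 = -2^1*3^( - 1)*5^2 = - 50/3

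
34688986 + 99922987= 134611973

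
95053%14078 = 10585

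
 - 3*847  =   - 2541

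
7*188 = 1316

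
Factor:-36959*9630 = -2^1 * 3^2* 5^1*13^1 * 107^1*2843^1 = - 355915170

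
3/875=3/875  =  0.00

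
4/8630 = 2/4315 = 0.00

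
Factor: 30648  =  2^3 * 3^1*1277^1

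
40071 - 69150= - 29079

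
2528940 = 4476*565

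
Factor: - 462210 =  - 2^1 *3^1*5^1 *7^1 * 31^1*71^1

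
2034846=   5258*387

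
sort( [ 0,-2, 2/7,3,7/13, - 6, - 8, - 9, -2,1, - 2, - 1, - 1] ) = [ - 9, - 8 , - 6,-2, - 2 , - 2, - 1,  -  1, 0, 2/7,7/13,1,3]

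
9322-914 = 8408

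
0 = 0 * 27518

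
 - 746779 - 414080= -1160859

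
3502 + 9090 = 12592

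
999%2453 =999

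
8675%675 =575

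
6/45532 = 3/22766 = 0.00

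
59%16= 11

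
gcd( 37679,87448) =1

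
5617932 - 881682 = 4736250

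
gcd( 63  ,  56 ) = 7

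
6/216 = 1/36 = 0.03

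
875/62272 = 125/8896 = 0.01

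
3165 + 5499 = 8664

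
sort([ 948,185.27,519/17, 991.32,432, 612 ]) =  [ 519/17 , 185.27,432, 612, 948, 991.32]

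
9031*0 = 0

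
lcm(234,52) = 468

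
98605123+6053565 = 104658688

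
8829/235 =8829/235 = 37.57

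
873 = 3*291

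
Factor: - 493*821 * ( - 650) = 2^1 * 5^2*13^1*17^1 * 29^1  *821^1 = 263089450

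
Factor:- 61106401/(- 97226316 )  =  2^( - 2) * 3^ ( - 2)*11^( - 1 )  *245521^( - 1 )*61106401^1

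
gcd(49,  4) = 1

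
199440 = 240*831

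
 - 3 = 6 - 9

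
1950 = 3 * 650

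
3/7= 3/7 = 0.43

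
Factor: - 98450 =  -2^1*5^2 * 11^1*179^1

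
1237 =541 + 696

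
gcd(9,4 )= 1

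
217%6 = 1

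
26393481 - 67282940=-40889459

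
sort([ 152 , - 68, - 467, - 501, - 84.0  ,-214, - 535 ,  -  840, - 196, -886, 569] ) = [ - 886, - 840, - 535, - 501, - 467, - 214, - 196, - 84.0, - 68, 152, 569]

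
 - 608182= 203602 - 811784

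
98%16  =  2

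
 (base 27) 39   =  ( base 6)230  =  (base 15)60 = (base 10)90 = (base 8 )132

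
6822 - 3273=3549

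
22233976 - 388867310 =- 366633334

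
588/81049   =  588/81049 = 0.01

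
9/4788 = 1/532 = 0.00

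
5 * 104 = 520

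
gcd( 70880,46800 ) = 80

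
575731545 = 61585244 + 514146301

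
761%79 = 50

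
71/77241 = 71/77241 = 0.00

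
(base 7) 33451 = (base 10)8464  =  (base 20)1134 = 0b10000100010000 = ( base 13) 3b11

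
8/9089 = 8/9089 = 0.00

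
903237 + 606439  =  1509676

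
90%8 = 2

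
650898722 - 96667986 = 554230736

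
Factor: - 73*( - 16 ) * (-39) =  - 2^4 * 3^1*13^1 * 73^1  =  - 45552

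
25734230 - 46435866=-20701636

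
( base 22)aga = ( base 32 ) 52I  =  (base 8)12122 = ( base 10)5202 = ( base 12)3016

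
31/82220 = 31/82220 = 0.00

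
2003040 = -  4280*( - 468 )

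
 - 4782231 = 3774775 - 8557006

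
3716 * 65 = 241540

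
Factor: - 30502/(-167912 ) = 101/556 =2^( - 2 )*101^1*139^( - 1 )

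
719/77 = 719/77 = 9.34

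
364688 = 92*3964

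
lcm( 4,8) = 8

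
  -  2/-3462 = 1/1731 = 0.00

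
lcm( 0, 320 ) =0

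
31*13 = 403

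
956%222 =68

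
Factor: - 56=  - 2^3*7^1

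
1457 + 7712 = 9169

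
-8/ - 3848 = 1/481=0.00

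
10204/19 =537 + 1/19  =  537.05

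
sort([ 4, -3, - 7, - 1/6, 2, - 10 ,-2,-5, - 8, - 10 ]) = [ - 10, - 10, - 8, - 7 , - 5,-3,-2,-1/6, 2, 4] 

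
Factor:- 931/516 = -2^( - 2 )*3^( - 1) * 7^2*19^1*43^( - 1)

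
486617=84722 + 401895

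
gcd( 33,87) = 3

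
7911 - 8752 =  - 841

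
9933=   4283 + 5650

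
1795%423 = 103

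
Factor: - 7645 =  - 5^1 * 11^1*139^1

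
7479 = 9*831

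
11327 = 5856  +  5471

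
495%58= 31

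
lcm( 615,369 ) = 1845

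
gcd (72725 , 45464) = 1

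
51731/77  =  51731/77 = 671.83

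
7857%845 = 252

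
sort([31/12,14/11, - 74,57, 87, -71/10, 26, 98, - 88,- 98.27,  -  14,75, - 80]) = [ - 98.27,-88, - 80, - 74, - 14,-71/10, 14/11, 31/12,  26, 57, 75 , 87,98 ]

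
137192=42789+94403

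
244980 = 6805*36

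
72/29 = 2  +  14/29= 2.48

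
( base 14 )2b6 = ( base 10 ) 552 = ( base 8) 1050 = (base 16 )228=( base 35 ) fr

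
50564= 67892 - 17328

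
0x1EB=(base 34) ef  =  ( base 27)I5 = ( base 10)491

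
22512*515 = 11593680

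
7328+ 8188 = 15516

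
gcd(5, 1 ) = 1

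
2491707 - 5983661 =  - 3491954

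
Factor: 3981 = 3^1*1327^1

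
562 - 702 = - 140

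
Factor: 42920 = 2^3*5^1*29^1*37^1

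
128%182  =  128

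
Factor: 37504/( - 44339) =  - 2^7* 101^( - 1)*293^1*439^ ( - 1) 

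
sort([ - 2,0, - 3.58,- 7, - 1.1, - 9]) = [ - 9,  -  7, - 3.58,-2 , - 1.1,0 ]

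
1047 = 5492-4445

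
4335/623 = 4335/623 = 6.96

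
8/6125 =8/6125 = 0.00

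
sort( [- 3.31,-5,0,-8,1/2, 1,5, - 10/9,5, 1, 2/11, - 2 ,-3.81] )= [ - 8, - 5,  -  3.81, - 3.31,-2,- 10/9, 0, 2/11, 1/2,1, 1, 5, 5 ] 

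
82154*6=492924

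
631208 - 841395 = - 210187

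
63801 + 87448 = 151249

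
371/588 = 53/84 = 0.63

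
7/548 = 7/548  =  0.01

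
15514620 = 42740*363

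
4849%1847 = 1155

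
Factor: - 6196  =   - 2^2*1549^1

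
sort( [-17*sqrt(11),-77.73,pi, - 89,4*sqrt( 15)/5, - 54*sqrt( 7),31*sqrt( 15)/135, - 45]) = [ - 54*sqrt( 7), - 89, - 77.73, - 17*sqrt( 11), - 45,31*sqrt (15)/135,4*sqrt( 15)/5,pi]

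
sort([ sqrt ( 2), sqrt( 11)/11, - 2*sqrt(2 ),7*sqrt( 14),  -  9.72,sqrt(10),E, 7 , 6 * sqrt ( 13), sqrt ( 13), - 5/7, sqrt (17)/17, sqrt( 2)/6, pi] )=[ - 9.72, - 2 *sqrt(2 ), - 5/7, sqrt(2 )/6, sqrt(17)/17, sqrt(11)/11, sqrt(2), E, pi,sqrt(10),sqrt(13),7, 6*sqrt( 13),7*sqrt(14)]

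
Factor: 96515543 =5879^1*16417^1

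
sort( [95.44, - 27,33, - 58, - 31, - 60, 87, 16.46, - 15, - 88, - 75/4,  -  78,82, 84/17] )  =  [ - 88, - 78,-60, - 58, - 31, - 27, - 75/4, - 15,84/17,16.46, 33, 82,87 , 95.44]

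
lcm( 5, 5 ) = 5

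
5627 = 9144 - 3517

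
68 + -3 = 65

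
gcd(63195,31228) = 1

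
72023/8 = 72023/8 = 9002.88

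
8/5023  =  8/5023 =0.00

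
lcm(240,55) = 2640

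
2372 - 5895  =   - 3523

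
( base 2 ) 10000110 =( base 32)46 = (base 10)134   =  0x86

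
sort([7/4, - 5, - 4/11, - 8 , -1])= [ - 8, - 5,- 1, - 4/11, 7/4 ] 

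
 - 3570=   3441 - 7011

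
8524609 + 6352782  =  14877391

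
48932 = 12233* 4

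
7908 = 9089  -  1181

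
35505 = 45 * 789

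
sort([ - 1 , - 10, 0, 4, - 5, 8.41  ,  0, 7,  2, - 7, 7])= [ - 10 , - 7, - 5, - 1,0,0,2 , 4, 7, 7,8.41]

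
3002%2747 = 255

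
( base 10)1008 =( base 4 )33300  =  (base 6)4400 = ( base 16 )3f0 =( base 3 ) 1101100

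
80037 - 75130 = 4907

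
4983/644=4983/644  =  7.74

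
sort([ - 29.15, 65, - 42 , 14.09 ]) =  [ - 42, - 29.15, 14.09,65 ]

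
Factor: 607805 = 5^1*11^1* 43^1*257^1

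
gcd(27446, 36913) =1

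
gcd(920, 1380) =460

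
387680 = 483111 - 95431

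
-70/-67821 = 70/67821  =  0.00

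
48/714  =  8/119=0.07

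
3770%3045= 725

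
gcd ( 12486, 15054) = 6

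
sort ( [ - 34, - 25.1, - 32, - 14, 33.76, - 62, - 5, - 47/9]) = [ - 62, - 34, - 32, - 25.1, - 14,  -  47/9, - 5, 33.76 ] 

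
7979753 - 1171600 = 6808153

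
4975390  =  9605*518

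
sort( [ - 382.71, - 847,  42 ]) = [ - 847,- 382.71, 42 ] 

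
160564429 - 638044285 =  - 477479856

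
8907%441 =87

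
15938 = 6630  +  9308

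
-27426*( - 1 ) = 27426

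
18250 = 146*125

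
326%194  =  132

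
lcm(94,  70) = 3290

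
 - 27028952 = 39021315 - 66050267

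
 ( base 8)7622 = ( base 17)DD8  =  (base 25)69b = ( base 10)3986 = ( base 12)2382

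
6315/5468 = 6315/5468 = 1.15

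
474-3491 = - 3017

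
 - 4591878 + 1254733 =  - 3337145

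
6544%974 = 700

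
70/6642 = 35/3321= 0.01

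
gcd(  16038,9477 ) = 729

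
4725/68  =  69+33/68  =  69.49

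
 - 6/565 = - 6/565 = -  0.01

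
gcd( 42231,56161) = 7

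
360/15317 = 360/15317=0.02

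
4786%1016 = 722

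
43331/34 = 1274+15/34 = 1274.44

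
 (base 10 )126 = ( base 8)176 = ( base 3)11200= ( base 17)77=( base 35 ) 3l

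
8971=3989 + 4982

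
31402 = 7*4486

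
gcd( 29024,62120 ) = 8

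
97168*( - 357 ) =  - 34688976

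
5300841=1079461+4221380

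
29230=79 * 370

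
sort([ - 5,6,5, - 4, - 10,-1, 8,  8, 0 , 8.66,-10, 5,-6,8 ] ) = [ - 10, - 10, - 6, - 5, - 4, - 1, 0, 5, 5,6, 8, 8, 8,8.66]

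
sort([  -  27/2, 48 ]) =[-27/2,48 ] 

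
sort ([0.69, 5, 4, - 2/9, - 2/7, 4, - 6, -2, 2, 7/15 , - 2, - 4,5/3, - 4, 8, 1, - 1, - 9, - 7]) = [ - 9, - 7, - 6,- 4 , - 4,  -  2, - 2, - 1, - 2/7, - 2/9, 7/15, 0.69, 1 , 5/3, 2,4,  4,5, 8 ]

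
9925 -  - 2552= 12477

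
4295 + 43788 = 48083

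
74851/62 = 1207+ 17/62 = 1207.27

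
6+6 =12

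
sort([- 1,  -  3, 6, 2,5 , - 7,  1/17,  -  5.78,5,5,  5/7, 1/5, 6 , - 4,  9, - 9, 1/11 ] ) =[ - 9, - 7,-5.78 ,-4, - 3, - 1,  1/17,1/11,1/5, 5/7,2,5,5,5 , 6, 6,9]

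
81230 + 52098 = 133328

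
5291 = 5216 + 75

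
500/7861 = 500/7861 = 0.06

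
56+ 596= 652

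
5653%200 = 53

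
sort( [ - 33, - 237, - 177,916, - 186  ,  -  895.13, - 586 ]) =[ - 895.13 ,-586, - 237, - 186, - 177, - 33,916 ]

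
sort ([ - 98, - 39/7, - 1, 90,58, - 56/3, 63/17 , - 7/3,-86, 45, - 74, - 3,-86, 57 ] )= [ - 98, - 86,-86, - 74 , - 56/3,- 39/7, - 3, - 7/3, - 1, 63/17,45, 57,58,90 ] 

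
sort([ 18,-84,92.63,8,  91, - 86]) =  [ - 86, - 84,8,18, 91 , 92.63]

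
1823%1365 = 458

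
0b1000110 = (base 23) 31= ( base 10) 70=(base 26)2i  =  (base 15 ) 4A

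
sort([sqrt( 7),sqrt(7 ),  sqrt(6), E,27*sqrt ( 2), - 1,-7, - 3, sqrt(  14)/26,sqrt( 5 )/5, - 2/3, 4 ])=[ - 7, - 3, - 1, - 2/3,sqrt( 14)/26,sqrt ( 5) /5, sqrt( 6), sqrt(  7),sqrt( 7),E,4,27 * sqrt(2)]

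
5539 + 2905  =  8444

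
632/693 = 632/693 = 0.91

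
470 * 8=3760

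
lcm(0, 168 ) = 0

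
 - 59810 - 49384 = -109194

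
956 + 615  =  1571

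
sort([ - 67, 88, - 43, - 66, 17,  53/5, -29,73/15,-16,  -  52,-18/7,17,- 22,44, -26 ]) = [ - 67, - 66,- 52, - 43,  -  29 , - 26, - 22, - 16,-18/7,73/15,53/5,17,17,44,88]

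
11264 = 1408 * 8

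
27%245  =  27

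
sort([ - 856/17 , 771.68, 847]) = [ - 856/17,771.68, 847]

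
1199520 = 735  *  1632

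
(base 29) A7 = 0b100101001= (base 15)14C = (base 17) 108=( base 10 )297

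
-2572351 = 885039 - 3457390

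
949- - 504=1453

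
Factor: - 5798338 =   -  2^1  *7^1*13^1*31859^1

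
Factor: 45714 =2^1*3^1*19^1*401^1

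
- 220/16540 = -1+816/827  =  - 0.01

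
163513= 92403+71110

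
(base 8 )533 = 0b101011011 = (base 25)dm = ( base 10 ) 347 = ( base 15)182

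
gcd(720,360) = 360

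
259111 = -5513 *(-47) 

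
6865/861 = 6865/861 = 7.97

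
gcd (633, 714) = 3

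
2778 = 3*926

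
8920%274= 152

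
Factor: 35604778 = 2^1*11^1 *1618399^1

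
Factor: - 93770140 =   -  2^2*5^1 * 1553^1*3019^1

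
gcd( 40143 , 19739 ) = 1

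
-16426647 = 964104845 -980531492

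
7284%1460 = 1444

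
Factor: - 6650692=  - 2^2*41^1*107^1*379^1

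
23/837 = 23/837 = 0.03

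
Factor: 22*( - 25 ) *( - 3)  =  2^1*3^1*5^2*11^1=1650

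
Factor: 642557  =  642557^1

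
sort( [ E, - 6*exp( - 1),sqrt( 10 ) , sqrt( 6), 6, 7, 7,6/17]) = [ - 6*exp(-1 ), 6/17, sqrt(6 ), E, sqrt(10 ), 6, 7 , 7]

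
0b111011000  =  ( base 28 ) go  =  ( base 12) 334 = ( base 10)472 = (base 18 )184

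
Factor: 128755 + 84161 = 212916 = 2^2*3^1 * 11^1*1613^1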